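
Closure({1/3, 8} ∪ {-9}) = {-9, 1/3, 8}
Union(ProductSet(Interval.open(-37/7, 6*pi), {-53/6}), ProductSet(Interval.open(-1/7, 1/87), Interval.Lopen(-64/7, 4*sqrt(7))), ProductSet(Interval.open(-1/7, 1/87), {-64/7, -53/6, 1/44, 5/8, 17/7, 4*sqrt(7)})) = Union(ProductSet(Interval.open(-37/7, 6*pi), {-53/6}), ProductSet(Interval.open(-1/7, 1/87), Interval(-64/7, 4*sqrt(7))))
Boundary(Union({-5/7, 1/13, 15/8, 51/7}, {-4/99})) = {-5/7, -4/99, 1/13, 15/8, 51/7}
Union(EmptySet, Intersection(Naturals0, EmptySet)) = EmptySet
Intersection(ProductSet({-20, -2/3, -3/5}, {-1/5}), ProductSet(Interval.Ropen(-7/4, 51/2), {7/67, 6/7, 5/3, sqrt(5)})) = EmptySet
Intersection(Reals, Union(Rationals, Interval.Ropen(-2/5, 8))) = Union(Interval(-2/5, 8), Rationals)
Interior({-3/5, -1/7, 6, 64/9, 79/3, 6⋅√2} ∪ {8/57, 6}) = ∅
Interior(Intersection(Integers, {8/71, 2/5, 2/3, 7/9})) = EmptySet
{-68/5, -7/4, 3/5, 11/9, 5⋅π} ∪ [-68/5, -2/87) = [-68/5, -2/87) ∪ {3/5, 11/9, 5⋅π}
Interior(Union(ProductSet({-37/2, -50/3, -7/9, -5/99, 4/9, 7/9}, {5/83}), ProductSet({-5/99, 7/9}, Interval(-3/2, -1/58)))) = EmptySet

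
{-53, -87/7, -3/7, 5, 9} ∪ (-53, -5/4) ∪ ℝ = (-∞, ∞)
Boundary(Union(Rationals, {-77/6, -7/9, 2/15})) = Reals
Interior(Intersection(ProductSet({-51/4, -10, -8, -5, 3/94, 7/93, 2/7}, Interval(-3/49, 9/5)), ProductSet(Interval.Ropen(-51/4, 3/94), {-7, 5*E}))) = EmptySet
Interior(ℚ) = ∅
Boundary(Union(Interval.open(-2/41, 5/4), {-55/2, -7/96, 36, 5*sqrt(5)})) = {-55/2, -7/96, -2/41, 5/4, 36, 5*sqrt(5)}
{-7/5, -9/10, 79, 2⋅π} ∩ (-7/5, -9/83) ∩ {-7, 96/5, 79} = ∅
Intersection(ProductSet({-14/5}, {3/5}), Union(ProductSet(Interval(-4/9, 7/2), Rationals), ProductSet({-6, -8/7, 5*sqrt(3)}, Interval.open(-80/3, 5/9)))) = EmptySet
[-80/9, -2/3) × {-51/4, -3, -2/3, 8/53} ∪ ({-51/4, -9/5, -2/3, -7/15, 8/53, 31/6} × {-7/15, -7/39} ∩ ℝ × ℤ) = [-80/9, -2/3) × {-51/4, -3, -2/3, 8/53}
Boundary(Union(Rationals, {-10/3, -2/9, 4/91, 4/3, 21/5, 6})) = Reals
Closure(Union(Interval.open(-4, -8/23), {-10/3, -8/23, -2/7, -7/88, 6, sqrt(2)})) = Union({-2/7, -7/88, 6, sqrt(2)}, Interval(-4, -8/23))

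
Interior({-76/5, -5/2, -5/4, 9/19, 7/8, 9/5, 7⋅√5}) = ∅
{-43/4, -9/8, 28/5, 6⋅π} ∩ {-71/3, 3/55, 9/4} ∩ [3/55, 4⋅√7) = ∅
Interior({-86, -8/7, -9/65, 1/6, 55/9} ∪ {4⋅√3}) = ∅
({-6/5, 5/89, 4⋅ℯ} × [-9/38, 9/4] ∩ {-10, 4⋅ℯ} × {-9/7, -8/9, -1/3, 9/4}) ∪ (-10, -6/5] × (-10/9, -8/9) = ({4⋅ℯ} × {9/4}) ∪ ((-10, -6/5] × (-10/9, -8/9))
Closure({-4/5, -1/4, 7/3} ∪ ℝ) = ℝ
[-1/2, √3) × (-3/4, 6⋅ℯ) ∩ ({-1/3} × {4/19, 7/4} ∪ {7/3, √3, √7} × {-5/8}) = {-1/3} × {4/19, 7/4}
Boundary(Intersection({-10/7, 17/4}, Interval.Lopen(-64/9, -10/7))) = {-10/7}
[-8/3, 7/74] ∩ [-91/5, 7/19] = [-8/3, 7/74]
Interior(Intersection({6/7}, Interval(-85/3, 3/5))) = EmptySet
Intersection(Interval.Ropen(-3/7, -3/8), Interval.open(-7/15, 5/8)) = Interval.Ropen(-3/7, -3/8)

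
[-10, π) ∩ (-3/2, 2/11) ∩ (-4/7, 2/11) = (-4/7, 2/11)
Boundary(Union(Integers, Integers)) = Integers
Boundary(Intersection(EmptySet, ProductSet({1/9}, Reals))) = EmptySet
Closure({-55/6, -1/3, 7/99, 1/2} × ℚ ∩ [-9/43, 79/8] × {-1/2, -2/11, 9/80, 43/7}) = {7/99, 1/2} × {-1/2, -2/11, 9/80, 43/7}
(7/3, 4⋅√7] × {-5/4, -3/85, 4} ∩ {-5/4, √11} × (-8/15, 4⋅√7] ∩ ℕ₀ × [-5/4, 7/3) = ∅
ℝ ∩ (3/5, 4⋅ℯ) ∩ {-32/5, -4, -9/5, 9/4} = {9/4}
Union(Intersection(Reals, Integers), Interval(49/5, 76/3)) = Union(Integers, Interval(49/5, 76/3))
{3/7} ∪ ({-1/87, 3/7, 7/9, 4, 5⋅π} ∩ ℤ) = {3/7, 4}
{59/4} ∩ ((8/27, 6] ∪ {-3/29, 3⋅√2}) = ∅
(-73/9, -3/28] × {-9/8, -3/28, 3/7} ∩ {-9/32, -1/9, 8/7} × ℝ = {-9/32, -1/9} × {-9/8, -3/28, 3/7}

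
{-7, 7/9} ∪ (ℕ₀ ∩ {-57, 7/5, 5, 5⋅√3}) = {-7, 7/9, 5}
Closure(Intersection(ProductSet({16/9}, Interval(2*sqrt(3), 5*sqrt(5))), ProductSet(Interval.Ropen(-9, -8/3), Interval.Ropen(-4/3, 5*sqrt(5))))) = EmptySet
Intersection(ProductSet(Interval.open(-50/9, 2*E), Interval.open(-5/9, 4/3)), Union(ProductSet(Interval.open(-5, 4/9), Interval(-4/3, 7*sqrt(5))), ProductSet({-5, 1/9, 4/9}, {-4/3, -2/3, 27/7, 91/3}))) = ProductSet(Interval.open(-5, 4/9), Interval.open(-5/9, 4/3))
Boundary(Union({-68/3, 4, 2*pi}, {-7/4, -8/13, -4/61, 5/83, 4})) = {-68/3, -7/4, -8/13, -4/61, 5/83, 4, 2*pi}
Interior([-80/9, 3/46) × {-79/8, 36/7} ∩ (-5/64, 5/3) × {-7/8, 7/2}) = ∅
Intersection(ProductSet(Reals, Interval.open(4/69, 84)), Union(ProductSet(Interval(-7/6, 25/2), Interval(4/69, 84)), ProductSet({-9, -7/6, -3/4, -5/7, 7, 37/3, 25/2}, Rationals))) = Union(ProductSet({-9, -7/6, -3/4, -5/7, 7, 37/3, 25/2}, Intersection(Interval.open(4/69, 84), Rationals)), ProductSet(Interval(-7/6, 25/2), Interval.open(4/69, 84)))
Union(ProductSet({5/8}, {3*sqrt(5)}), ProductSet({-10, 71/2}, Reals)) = Union(ProductSet({5/8}, {3*sqrt(5)}), ProductSet({-10, 71/2}, Reals))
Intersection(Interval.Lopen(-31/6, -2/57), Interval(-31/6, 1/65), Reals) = Interval.Lopen(-31/6, -2/57)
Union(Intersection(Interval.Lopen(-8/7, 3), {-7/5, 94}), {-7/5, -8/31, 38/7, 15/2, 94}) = {-7/5, -8/31, 38/7, 15/2, 94}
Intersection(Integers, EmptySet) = EmptySet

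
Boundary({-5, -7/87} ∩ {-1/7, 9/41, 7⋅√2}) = ∅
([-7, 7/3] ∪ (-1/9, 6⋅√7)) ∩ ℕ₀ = {0, 1, …, 15}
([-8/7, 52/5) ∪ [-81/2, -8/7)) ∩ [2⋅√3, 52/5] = [2⋅√3, 52/5)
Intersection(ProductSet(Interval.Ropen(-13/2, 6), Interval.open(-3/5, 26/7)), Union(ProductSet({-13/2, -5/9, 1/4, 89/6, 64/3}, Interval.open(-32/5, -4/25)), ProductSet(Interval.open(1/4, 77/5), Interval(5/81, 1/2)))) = Union(ProductSet({-13/2, -5/9, 1/4}, Interval.open(-3/5, -4/25)), ProductSet(Interval.open(1/4, 6), Interval(5/81, 1/2)))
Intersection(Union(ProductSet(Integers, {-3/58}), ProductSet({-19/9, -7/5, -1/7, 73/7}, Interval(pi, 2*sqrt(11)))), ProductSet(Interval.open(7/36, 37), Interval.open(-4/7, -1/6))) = EmptySet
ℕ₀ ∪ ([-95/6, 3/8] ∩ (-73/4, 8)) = [-95/6, 3/8] ∪ ℕ₀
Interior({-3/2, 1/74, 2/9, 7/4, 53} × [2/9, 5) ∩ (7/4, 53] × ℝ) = ∅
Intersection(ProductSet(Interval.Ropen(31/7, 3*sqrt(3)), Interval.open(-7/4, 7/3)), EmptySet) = EmptySet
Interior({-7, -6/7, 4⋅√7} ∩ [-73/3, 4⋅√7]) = ∅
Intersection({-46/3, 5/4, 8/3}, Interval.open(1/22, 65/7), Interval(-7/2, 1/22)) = EmptySet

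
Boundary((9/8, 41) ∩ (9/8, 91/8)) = {9/8, 91/8}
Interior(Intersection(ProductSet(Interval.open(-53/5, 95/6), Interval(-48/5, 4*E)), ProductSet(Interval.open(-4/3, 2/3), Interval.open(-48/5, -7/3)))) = ProductSet(Interval.open(-4/3, 2/3), Interval.open(-48/5, -7/3))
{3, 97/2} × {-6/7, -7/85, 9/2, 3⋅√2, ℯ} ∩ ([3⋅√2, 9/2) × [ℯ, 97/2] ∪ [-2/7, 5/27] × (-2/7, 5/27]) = ∅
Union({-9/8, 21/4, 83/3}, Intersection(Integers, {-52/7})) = {-9/8, 21/4, 83/3}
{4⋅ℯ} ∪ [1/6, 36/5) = [1/6, 36/5) ∪ {4⋅ℯ}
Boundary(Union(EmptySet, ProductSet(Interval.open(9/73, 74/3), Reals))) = ProductSet({9/73, 74/3}, Reals)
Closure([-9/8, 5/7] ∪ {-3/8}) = [-9/8, 5/7]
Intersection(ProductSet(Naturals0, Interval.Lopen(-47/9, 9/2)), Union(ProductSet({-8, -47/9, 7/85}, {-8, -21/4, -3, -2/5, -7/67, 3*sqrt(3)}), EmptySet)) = EmptySet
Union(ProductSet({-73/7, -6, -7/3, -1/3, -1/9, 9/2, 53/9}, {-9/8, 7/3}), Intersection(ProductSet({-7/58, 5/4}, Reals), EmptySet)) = ProductSet({-73/7, -6, -7/3, -1/3, -1/9, 9/2, 53/9}, {-9/8, 7/3})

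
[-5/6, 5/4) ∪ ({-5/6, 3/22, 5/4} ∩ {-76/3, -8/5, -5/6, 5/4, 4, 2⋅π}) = [-5/6, 5/4]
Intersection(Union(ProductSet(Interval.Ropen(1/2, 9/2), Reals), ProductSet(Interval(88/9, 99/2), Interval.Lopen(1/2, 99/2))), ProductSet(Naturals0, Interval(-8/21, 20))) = Union(ProductSet(Range(1, 5, 1), Interval(-8/21, 20)), ProductSet(Range(10, 50, 1), Interval.Lopen(1/2, 20)))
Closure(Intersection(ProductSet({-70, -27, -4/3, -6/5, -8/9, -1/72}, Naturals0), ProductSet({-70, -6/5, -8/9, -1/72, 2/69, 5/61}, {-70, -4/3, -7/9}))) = EmptySet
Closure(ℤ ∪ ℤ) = ℤ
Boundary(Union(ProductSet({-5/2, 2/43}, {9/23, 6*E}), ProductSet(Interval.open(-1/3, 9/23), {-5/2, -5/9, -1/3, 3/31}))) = Union(ProductSet({-5/2, 2/43}, {9/23, 6*E}), ProductSet(Interval(-1/3, 9/23), {-5/2, -5/9, -1/3, 3/31}))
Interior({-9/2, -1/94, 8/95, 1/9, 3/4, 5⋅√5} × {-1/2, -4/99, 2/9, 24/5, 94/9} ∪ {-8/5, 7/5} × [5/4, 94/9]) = ∅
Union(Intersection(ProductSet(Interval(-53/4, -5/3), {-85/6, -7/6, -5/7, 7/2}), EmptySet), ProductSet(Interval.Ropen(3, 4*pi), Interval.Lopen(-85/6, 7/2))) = ProductSet(Interval.Ropen(3, 4*pi), Interval.Lopen(-85/6, 7/2))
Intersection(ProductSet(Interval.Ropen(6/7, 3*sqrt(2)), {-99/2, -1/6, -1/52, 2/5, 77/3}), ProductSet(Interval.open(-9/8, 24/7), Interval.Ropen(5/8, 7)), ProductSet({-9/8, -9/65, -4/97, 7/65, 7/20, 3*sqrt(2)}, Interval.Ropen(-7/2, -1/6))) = EmptySet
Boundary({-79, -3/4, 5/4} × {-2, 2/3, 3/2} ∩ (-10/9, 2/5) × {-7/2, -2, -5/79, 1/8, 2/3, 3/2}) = {-3/4} × {-2, 2/3, 3/2}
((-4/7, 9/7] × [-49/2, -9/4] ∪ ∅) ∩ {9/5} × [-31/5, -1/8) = ∅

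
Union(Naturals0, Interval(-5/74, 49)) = Union(Interval(-5/74, 49), Naturals0)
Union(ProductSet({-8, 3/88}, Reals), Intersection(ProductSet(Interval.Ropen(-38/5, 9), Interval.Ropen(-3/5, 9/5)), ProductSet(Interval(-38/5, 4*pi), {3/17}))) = Union(ProductSet({-8, 3/88}, Reals), ProductSet(Interval.Ropen(-38/5, 9), {3/17}))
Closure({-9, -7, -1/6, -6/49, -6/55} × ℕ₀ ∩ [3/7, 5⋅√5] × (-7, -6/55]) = ∅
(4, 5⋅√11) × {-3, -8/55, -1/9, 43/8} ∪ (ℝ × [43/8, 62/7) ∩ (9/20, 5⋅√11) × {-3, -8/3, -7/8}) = (4, 5⋅√11) × {-3, -8/55, -1/9, 43/8}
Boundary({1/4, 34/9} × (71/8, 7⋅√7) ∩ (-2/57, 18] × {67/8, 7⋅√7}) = ∅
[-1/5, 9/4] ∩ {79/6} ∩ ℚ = ∅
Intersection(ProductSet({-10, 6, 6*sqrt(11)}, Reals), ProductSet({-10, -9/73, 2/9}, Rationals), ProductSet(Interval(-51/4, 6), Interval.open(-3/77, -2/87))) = ProductSet({-10}, Intersection(Interval.open(-3/77, -2/87), Rationals))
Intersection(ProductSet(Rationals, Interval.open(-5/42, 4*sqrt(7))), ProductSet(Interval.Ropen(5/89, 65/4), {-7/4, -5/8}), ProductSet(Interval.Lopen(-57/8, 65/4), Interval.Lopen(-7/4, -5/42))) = EmptySet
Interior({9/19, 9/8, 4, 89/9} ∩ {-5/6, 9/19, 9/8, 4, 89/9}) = ∅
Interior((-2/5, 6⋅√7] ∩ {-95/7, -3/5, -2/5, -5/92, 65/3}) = ∅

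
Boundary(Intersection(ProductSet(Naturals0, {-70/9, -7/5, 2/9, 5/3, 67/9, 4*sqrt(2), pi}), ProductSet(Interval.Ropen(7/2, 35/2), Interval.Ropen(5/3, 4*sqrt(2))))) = ProductSet(Range(4, 18, 1), {5/3, pi})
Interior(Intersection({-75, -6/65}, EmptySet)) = EmptySet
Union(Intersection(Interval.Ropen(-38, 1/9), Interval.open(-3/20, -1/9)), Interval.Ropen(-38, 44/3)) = Interval.Ropen(-38, 44/3)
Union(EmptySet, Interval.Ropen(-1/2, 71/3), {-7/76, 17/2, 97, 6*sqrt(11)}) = Union({97}, Interval.Ropen(-1/2, 71/3))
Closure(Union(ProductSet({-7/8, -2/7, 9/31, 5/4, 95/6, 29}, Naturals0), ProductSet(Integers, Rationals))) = Union(ProductSet({-7/8, -2/7, 9/31, 5/4, 95/6, 29}, Naturals0), ProductSet(Integers, Reals))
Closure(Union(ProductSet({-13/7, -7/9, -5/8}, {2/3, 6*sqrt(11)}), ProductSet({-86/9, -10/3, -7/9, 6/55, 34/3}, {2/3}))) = Union(ProductSet({-13/7, -7/9, -5/8}, {2/3, 6*sqrt(11)}), ProductSet({-86/9, -10/3, -7/9, 6/55, 34/3}, {2/3}))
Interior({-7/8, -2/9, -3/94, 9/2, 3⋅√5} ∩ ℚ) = ∅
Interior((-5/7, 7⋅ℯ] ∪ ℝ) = (-∞, ∞)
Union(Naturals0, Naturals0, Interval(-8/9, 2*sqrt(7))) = Union(Interval(-8/9, 2*sqrt(7)), Naturals0)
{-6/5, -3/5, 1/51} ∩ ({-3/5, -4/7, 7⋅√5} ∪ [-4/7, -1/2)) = {-3/5}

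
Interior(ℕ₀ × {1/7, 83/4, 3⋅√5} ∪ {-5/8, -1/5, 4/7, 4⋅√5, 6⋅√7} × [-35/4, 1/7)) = ∅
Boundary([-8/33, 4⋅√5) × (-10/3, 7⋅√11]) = ({-8/33, 4⋅√5} × [-10/3, 7⋅√11]) ∪ ([-8/33, 4⋅√5] × {-10/3, 7⋅√11})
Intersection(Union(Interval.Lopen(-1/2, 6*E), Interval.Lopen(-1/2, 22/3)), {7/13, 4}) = {7/13, 4}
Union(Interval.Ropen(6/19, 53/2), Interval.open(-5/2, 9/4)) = Interval.open(-5/2, 53/2)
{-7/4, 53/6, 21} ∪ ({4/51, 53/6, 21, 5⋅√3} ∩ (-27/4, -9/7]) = {-7/4, 53/6, 21}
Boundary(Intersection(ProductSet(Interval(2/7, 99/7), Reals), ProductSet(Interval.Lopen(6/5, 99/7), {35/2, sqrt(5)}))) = ProductSet(Interval(6/5, 99/7), {35/2, sqrt(5)})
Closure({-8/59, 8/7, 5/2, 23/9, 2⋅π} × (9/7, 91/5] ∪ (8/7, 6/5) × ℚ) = ([8/7, 6/5] × ℝ) ∪ ({-8/59, 8/7, 5/2, 23/9, 2⋅π} × [9/7, 91/5])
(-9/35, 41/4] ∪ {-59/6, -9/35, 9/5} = {-59/6} ∪ [-9/35, 41/4]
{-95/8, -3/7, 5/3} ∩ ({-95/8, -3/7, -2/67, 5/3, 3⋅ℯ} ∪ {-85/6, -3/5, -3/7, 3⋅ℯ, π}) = {-95/8, -3/7, 5/3}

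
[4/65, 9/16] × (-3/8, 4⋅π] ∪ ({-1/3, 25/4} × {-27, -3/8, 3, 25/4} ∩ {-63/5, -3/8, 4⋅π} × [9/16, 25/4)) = [4/65, 9/16] × (-3/8, 4⋅π]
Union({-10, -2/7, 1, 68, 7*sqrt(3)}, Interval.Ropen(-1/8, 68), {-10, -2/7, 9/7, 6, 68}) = Union({-10, -2/7}, Interval(-1/8, 68))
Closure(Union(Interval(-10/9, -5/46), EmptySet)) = Interval(-10/9, -5/46)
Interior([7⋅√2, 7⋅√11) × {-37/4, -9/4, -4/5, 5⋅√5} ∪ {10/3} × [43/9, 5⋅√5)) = ∅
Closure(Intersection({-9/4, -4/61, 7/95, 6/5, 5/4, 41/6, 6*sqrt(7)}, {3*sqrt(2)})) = EmptySet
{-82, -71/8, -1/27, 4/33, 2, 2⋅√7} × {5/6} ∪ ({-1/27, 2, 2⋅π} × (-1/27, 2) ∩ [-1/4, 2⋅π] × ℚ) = ({-1/27, 2, 2⋅π} × (ℚ ∩ (-1/27, 2))) ∪ ({-82, -71/8, -1/27, 4/33, 2, 2⋅√7} × {5/6})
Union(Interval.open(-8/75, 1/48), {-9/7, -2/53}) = Union({-9/7}, Interval.open(-8/75, 1/48))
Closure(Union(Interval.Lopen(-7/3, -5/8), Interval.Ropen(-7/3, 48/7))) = Interval(-7/3, 48/7)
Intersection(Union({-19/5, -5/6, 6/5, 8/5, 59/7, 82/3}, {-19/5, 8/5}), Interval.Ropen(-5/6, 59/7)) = {-5/6, 6/5, 8/5}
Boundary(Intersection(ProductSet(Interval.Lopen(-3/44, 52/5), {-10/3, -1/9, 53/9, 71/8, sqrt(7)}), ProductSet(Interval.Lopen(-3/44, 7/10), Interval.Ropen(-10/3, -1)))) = ProductSet(Interval(-3/44, 7/10), {-10/3})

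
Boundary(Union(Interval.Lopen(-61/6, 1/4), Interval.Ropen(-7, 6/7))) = {-61/6, 6/7}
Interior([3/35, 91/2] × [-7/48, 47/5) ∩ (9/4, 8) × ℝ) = (9/4, 8) × (-7/48, 47/5)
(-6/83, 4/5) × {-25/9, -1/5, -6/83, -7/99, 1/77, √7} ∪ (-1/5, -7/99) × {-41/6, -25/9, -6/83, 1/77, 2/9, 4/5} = ((-1/5, -7/99) × {-41/6, -25/9, -6/83, 1/77, 2/9, 4/5}) ∪ ((-6/83, 4/5) × {-25/9, -1/5, -6/83, -7/99, 1/77, √7})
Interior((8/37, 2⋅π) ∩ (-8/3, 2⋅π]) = (8/37, 2⋅π)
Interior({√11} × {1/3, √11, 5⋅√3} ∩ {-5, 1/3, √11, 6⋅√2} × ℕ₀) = ∅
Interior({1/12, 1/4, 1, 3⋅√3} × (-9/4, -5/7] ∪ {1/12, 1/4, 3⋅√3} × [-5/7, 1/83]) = ∅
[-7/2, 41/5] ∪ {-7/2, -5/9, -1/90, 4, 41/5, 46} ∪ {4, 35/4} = [-7/2, 41/5] ∪ {35/4, 46}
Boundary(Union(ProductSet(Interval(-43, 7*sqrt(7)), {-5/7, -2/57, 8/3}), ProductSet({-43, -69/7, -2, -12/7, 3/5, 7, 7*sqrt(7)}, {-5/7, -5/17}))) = Union(ProductSet({-43, -69/7, -2, -12/7, 3/5, 7, 7*sqrt(7)}, {-5/7, -5/17}), ProductSet(Interval(-43, 7*sqrt(7)), {-5/7, -2/57, 8/3}))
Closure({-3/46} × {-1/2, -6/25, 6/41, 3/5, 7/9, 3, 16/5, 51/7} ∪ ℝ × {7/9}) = (ℝ × {7/9}) ∪ ({-3/46} × {-1/2, -6/25, 6/41, 3/5, 7/9, 3, 16/5, 51/7})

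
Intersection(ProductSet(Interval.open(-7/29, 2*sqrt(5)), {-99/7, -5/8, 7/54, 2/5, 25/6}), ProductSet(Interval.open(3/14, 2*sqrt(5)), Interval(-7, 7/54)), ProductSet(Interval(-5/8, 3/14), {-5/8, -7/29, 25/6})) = EmptySet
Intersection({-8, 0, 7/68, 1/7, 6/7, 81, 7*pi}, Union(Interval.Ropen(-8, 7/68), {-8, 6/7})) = {-8, 0, 6/7}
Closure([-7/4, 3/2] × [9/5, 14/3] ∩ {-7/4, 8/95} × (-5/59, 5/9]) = ∅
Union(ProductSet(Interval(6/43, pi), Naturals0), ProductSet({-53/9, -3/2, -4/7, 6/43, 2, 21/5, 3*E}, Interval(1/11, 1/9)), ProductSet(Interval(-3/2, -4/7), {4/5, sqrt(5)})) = Union(ProductSet({-53/9, -3/2, -4/7, 6/43, 2, 21/5, 3*E}, Interval(1/11, 1/9)), ProductSet(Interval(-3/2, -4/7), {4/5, sqrt(5)}), ProductSet(Interval(6/43, pi), Naturals0))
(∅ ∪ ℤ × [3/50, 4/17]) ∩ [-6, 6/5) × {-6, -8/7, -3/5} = ∅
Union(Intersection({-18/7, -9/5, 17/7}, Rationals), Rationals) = Rationals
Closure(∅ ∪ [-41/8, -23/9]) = [-41/8, -23/9]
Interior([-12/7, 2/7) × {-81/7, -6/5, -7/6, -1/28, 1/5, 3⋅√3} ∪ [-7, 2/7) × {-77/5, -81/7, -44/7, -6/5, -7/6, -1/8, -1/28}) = ∅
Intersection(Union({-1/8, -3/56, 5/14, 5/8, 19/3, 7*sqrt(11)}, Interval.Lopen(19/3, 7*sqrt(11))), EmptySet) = EmptySet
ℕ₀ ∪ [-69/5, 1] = [-69/5, 1] ∪ ℕ₀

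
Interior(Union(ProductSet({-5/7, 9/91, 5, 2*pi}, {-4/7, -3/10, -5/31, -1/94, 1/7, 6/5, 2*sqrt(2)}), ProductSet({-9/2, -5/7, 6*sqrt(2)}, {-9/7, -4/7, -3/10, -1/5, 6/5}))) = EmptySet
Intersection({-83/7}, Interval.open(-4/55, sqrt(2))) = EmptySet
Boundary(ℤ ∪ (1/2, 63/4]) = {1/2, 63/4} ∪ (ℤ \ (1/2, 63/4))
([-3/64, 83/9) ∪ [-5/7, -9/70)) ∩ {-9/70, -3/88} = {-3/88}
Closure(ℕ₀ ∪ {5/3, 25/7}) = ℕ₀ ∪ {5/3, 25/7}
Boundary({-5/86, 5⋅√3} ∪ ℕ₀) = {-5/86, 5⋅√3} ∪ ℕ₀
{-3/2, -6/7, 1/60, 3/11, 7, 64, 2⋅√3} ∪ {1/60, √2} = {-3/2, -6/7, 1/60, 3/11, 7, 64, √2, 2⋅√3}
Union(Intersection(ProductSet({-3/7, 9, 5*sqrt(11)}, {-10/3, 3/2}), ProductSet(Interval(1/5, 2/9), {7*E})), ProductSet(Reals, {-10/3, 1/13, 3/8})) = ProductSet(Reals, {-10/3, 1/13, 3/8})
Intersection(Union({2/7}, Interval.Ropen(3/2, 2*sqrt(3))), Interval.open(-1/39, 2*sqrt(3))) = Union({2/7}, Interval.Ropen(3/2, 2*sqrt(3)))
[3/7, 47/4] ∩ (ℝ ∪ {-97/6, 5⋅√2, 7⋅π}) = [3/7, 47/4]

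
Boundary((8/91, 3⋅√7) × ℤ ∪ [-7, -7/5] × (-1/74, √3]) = ({-7, -7/5} × [-1/74, √3]) ∪ ([-7, -7/5] × {-1/74, √3}) ∪ ([8/91, 3⋅√7] × ℤ)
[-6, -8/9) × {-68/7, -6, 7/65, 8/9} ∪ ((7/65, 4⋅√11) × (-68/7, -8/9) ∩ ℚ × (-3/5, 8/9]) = [-6, -8/9) × {-68/7, -6, 7/65, 8/9}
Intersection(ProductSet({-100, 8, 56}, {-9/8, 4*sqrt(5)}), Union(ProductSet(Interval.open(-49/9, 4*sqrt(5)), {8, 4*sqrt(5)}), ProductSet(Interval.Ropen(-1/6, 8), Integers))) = ProductSet({8}, {4*sqrt(5)})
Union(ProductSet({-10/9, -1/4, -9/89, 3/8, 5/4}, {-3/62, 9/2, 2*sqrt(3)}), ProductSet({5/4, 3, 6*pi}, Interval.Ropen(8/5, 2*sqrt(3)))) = Union(ProductSet({5/4, 3, 6*pi}, Interval.Ropen(8/5, 2*sqrt(3))), ProductSet({-10/9, -1/4, -9/89, 3/8, 5/4}, {-3/62, 9/2, 2*sqrt(3)}))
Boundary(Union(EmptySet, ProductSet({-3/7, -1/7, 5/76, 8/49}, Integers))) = ProductSet({-3/7, -1/7, 5/76, 8/49}, Integers)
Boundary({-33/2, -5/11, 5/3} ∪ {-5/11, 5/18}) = {-33/2, -5/11, 5/18, 5/3}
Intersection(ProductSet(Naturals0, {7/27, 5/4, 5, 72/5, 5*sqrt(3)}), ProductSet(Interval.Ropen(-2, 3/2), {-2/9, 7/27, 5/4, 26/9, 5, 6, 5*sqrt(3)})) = ProductSet(Range(0, 2, 1), {7/27, 5/4, 5, 5*sqrt(3)})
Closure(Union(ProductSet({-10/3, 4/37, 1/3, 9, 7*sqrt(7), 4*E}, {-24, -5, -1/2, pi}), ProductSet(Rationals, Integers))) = Union(ProductSet({-10/3, 4/37, 1/3, 9, 7*sqrt(7), 4*E}, {-24, -5, -1/2, pi}), ProductSet(Reals, Integers))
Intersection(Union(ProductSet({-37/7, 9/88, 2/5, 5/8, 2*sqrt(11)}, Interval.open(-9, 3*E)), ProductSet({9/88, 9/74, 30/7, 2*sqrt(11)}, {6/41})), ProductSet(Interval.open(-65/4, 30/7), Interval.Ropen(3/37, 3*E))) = Union(ProductSet({9/88, 9/74}, {6/41}), ProductSet({-37/7, 9/88, 2/5, 5/8}, Interval.Ropen(3/37, 3*E)))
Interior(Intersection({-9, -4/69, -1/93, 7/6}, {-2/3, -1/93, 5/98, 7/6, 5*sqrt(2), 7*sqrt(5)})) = EmptySet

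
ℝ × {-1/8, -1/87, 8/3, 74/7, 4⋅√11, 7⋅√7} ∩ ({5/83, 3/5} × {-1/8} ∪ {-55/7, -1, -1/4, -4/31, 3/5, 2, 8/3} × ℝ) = ({5/83, 3/5} × {-1/8}) ∪ ({-55/7, -1, -1/4, -4/31, 3/5, 2, 8/3} × {-1/8, -1/87, 8/3, 74/7, 4⋅√11, 7⋅√7})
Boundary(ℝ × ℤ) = ℝ × ℤ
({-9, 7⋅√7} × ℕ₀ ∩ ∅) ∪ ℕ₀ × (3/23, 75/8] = ℕ₀ × (3/23, 75/8]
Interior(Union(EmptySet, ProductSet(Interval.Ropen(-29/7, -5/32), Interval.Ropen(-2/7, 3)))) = ProductSet(Interval.open(-29/7, -5/32), Interval.open(-2/7, 3))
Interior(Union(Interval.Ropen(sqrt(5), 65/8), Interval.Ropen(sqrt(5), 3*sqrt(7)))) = Interval.open(sqrt(5), 65/8)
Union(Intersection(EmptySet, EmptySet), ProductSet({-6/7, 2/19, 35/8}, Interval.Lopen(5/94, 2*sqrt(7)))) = ProductSet({-6/7, 2/19, 35/8}, Interval.Lopen(5/94, 2*sqrt(7)))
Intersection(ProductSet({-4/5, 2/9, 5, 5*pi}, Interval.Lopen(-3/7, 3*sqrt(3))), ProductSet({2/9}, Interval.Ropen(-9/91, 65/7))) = ProductSet({2/9}, Interval(-9/91, 3*sqrt(3)))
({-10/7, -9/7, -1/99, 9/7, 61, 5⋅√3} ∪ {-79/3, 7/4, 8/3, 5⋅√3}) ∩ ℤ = {61}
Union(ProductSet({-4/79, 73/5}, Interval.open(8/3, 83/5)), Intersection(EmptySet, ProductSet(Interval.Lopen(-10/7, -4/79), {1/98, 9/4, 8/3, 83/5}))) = ProductSet({-4/79, 73/5}, Interval.open(8/3, 83/5))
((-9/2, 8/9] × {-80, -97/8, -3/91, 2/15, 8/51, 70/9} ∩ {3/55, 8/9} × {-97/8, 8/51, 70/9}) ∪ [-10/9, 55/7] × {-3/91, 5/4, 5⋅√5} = ({3/55, 8/9} × {-97/8, 8/51, 70/9}) ∪ ([-10/9, 55/7] × {-3/91, 5/4, 5⋅√5})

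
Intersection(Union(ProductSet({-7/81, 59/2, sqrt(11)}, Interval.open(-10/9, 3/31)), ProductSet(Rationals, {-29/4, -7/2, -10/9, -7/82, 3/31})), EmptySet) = EmptySet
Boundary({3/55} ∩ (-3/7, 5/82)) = {3/55}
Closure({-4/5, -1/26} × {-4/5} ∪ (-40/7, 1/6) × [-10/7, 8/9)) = ({-40/7, 1/6} × [-10/7, 8/9]) ∪ ([-40/7, 1/6] × {-10/7, 8/9}) ∪ ((-40/7, 1/6) × [-10/7, 8/9))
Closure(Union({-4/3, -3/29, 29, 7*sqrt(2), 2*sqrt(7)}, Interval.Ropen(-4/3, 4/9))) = Union({29, 7*sqrt(2), 2*sqrt(7)}, Interval(-4/3, 4/9))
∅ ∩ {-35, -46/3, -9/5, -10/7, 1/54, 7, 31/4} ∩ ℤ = ∅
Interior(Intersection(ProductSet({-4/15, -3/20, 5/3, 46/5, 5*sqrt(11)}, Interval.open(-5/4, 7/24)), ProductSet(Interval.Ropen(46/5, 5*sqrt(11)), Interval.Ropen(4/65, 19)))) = EmptySet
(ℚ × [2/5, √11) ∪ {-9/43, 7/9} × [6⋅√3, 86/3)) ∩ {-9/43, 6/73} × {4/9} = {-9/43, 6/73} × {4/9}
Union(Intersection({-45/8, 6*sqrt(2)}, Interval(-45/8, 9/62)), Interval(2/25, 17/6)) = Union({-45/8}, Interval(2/25, 17/6))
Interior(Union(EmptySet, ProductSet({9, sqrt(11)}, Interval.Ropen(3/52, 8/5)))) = EmptySet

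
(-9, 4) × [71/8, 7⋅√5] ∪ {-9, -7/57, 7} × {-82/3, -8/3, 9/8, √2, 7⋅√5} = ((-9, 4) × [71/8, 7⋅√5]) ∪ ({-9, -7/57, 7} × {-82/3, -8/3, 9/8, √2, 7⋅√5})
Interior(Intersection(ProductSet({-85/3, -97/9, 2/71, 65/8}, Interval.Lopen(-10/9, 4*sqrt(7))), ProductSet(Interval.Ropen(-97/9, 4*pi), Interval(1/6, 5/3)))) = EmptySet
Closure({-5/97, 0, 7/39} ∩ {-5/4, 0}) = {0}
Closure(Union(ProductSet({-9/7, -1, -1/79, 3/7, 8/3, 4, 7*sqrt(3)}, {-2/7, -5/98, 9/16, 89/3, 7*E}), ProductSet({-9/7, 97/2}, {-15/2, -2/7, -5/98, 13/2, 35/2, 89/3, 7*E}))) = Union(ProductSet({-9/7, 97/2}, {-15/2, -2/7, -5/98, 13/2, 35/2, 89/3, 7*E}), ProductSet({-9/7, -1, -1/79, 3/7, 8/3, 4, 7*sqrt(3)}, {-2/7, -5/98, 9/16, 89/3, 7*E}))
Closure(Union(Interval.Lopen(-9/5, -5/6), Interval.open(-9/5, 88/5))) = Interval(-9/5, 88/5)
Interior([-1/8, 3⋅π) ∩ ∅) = ∅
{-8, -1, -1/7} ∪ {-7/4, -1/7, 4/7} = {-8, -7/4, -1, -1/7, 4/7}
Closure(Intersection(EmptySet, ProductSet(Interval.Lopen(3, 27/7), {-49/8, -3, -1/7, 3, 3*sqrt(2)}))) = EmptySet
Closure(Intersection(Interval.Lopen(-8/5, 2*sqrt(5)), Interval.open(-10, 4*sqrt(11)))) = Interval(-8/5, 2*sqrt(5))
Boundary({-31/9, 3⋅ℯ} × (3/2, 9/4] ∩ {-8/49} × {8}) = ∅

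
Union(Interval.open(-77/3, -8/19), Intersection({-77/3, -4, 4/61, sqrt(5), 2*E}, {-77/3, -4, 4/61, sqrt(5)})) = Union({4/61, sqrt(5)}, Interval.Ropen(-77/3, -8/19))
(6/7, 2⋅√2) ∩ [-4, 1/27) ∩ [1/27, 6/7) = ∅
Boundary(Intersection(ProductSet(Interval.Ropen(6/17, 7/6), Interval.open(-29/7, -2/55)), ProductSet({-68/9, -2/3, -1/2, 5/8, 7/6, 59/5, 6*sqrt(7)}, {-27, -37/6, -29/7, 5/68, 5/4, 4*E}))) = EmptySet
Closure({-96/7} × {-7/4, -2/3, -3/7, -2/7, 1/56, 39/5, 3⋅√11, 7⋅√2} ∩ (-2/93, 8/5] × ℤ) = ∅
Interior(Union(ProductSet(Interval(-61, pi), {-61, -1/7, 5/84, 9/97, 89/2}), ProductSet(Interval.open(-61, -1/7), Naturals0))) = EmptySet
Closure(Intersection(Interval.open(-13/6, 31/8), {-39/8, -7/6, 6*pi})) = {-7/6}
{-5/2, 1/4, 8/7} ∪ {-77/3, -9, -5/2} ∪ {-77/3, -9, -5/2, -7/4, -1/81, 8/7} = {-77/3, -9, -5/2, -7/4, -1/81, 1/4, 8/7}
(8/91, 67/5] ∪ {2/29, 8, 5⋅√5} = {2/29} ∪ (8/91, 67/5]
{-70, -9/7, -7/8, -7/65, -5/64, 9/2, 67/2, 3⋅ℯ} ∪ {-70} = {-70, -9/7, -7/8, -7/65, -5/64, 9/2, 67/2, 3⋅ℯ}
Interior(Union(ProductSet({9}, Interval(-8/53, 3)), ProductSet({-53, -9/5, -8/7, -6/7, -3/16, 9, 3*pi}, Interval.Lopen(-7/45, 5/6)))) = EmptySet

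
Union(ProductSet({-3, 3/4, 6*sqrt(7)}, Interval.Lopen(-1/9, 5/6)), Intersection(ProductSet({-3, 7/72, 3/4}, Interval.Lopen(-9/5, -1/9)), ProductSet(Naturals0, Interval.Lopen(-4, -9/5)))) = ProductSet({-3, 3/4, 6*sqrt(7)}, Interval.Lopen(-1/9, 5/6))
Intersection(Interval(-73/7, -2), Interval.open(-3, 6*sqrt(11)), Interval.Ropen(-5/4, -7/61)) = EmptySet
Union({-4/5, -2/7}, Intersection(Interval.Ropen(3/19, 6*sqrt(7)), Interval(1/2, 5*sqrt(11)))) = Union({-4/5, -2/7}, Interval.Ropen(1/2, 6*sqrt(7)))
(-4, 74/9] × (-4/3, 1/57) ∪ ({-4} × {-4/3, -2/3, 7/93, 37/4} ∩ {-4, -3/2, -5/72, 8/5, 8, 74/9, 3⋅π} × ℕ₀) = (-4, 74/9] × (-4/3, 1/57)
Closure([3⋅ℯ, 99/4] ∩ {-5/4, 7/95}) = ∅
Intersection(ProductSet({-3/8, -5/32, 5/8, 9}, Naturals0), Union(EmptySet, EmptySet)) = EmptySet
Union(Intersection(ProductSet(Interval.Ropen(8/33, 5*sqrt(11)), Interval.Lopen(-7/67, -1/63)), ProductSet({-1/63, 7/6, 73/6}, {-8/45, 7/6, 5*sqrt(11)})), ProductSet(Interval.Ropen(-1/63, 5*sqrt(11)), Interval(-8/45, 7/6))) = ProductSet(Interval.Ropen(-1/63, 5*sqrt(11)), Interval(-8/45, 7/6))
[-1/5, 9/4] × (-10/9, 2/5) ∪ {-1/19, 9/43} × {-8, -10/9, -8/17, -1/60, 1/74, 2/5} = ({-1/19, 9/43} × {-8, -10/9, -8/17, -1/60, 1/74, 2/5}) ∪ ([-1/5, 9/4] × (-10/9, 2/5))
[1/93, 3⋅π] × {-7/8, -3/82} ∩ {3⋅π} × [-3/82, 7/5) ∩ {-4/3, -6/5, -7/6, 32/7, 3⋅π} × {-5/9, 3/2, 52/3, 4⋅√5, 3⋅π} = ∅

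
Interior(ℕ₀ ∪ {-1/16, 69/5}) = ∅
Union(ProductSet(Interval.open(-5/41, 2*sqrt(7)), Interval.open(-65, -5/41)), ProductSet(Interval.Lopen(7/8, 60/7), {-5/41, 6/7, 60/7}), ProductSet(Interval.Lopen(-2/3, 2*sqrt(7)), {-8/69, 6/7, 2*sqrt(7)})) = Union(ProductSet(Interval.Lopen(-2/3, 2*sqrt(7)), {-8/69, 6/7, 2*sqrt(7)}), ProductSet(Interval.open(-5/41, 2*sqrt(7)), Interval.open(-65, -5/41)), ProductSet(Interval.Lopen(7/8, 60/7), {-5/41, 6/7, 60/7}))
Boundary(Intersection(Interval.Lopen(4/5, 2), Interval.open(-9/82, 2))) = {4/5, 2}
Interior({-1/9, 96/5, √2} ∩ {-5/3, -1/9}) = ∅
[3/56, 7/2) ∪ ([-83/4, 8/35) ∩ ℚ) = [3/56, 7/2) ∪ (ℚ ∩ [-83/4, 8/35))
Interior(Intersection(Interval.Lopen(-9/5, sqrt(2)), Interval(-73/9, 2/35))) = Interval.open(-9/5, 2/35)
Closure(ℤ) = ℤ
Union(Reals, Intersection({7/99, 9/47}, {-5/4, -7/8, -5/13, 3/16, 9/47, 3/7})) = Reals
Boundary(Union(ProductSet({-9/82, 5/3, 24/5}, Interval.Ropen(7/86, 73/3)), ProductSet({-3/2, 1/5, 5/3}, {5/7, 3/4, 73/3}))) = Union(ProductSet({-3/2, 1/5, 5/3}, {5/7, 3/4, 73/3}), ProductSet({-9/82, 5/3, 24/5}, Interval(7/86, 73/3)))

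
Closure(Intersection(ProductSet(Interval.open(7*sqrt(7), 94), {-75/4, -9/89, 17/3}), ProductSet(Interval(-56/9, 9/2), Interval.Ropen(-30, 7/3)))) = EmptySet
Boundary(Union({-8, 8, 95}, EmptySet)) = {-8, 8, 95}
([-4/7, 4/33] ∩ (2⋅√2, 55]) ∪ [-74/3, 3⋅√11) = [-74/3, 3⋅√11)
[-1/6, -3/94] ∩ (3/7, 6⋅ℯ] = ∅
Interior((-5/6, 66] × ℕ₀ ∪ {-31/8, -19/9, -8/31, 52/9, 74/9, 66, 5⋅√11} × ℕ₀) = ∅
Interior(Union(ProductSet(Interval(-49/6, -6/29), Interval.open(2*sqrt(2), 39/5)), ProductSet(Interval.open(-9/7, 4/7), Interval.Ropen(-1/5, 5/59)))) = Union(ProductSet(Interval.open(-49/6, -6/29), Interval.open(2*sqrt(2), 39/5)), ProductSet(Interval.open(-9/7, 4/7), Interval.open(-1/5, 5/59)))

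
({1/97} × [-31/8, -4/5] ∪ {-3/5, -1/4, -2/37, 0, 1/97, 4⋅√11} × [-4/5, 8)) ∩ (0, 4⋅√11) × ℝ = {1/97} × [-31/8, 8)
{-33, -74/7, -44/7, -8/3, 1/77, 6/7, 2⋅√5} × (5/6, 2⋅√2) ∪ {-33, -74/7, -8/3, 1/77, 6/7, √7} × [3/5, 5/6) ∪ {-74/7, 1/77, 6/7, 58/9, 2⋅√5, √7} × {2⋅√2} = ({-33, -74/7, -8/3, 1/77, 6/7, √7} × [3/5, 5/6)) ∪ ({-74/7, 1/77, 6/7, 58/9, 2⋅√5, √7} × {2⋅√2}) ∪ ({-33, -74/7, -44/7, -8/3, 1/77, 6/7, 2⋅√5} × (5/6, 2⋅√2))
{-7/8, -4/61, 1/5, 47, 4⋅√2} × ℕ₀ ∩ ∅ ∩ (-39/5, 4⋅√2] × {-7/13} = ∅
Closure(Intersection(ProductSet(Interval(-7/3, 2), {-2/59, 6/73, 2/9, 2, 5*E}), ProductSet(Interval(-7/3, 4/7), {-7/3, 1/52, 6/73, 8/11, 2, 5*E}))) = ProductSet(Interval(-7/3, 4/7), {6/73, 2, 5*E})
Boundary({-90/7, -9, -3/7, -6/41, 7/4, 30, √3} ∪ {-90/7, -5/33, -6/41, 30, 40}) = {-90/7, -9, -3/7, -5/33, -6/41, 7/4, 30, 40, √3}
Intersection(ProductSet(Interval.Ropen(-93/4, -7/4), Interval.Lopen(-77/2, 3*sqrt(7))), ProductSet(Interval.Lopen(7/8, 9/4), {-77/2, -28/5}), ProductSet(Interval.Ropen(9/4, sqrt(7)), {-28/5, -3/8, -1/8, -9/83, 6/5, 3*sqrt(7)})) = EmptySet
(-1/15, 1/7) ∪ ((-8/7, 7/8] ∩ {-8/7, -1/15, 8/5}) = [-1/15, 1/7)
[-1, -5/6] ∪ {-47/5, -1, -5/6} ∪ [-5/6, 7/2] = {-47/5} ∪ [-1, 7/2]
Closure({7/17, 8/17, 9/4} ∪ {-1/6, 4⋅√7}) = {-1/6, 7/17, 8/17, 9/4, 4⋅√7}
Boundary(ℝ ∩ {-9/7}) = {-9/7}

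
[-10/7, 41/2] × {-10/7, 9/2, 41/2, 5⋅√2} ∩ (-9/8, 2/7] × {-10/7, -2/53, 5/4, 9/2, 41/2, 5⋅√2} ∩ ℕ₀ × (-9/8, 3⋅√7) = {0} × {9/2, 5⋅√2}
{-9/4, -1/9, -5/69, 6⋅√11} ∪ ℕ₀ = {-9/4, -1/9, -5/69, 6⋅√11} ∪ ℕ₀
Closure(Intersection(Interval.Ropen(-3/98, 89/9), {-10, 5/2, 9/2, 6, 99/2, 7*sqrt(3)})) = {5/2, 9/2, 6}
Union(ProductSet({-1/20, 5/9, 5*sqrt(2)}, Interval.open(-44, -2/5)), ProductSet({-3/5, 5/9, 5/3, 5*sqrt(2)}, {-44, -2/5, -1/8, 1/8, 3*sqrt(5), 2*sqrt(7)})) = Union(ProductSet({-1/20, 5/9, 5*sqrt(2)}, Interval.open(-44, -2/5)), ProductSet({-3/5, 5/9, 5/3, 5*sqrt(2)}, {-44, -2/5, -1/8, 1/8, 3*sqrt(5), 2*sqrt(7)}))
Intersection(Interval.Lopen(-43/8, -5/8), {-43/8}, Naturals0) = EmptySet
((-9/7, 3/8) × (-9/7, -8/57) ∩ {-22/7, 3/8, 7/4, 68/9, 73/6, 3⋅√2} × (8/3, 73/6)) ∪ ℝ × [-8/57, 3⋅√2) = ℝ × [-8/57, 3⋅√2)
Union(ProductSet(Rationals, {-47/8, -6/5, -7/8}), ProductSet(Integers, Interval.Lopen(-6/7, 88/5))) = Union(ProductSet(Integers, Interval.Lopen(-6/7, 88/5)), ProductSet(Rationals, {-47/8, -6/5, -7/8}))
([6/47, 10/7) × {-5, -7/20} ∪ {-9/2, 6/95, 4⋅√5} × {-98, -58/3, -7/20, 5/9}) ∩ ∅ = ∅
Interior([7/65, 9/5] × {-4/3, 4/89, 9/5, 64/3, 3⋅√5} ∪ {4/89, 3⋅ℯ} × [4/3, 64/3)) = ∅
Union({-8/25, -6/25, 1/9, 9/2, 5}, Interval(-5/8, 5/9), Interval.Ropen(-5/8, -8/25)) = Union({9/2, 5}, Interval(-5/8, 5/9))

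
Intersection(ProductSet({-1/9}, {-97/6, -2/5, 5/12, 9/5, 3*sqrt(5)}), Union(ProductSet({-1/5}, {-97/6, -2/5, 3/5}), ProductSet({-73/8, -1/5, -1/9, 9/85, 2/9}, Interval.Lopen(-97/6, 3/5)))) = ProductSet({-1/9}, {-2/5, 5/12})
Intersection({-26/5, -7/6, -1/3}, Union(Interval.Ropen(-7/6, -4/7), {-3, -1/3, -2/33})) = {-7/6, -1/3}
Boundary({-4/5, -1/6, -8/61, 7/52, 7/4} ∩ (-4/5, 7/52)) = {-1/6, -8/61}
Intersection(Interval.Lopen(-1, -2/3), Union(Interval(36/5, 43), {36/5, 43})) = EmptySet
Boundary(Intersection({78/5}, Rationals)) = {78/5}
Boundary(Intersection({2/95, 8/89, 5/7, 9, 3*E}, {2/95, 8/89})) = {2/95, 8/89}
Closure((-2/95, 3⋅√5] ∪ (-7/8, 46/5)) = [-7/8, 46/5]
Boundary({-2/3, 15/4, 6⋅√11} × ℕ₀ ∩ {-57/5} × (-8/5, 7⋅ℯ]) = ∅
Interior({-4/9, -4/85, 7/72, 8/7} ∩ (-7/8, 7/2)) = ∅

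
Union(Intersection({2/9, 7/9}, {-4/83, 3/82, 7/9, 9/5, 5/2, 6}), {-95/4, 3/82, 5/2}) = {-95/4, 3/82, 7/9, 5/2}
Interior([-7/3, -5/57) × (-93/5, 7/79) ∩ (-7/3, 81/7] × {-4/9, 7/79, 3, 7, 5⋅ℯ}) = ∅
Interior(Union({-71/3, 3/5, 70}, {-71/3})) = EmptySet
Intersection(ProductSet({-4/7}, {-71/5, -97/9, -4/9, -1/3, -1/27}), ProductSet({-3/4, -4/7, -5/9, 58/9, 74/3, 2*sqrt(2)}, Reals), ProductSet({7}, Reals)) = EmptySet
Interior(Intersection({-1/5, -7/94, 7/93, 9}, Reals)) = EmptySet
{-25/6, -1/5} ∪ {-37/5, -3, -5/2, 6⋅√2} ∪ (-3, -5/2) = {-37/5, -25/6, -1/5, 6⋅√2} ∪ [-3, -5/2]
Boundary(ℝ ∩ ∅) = ∅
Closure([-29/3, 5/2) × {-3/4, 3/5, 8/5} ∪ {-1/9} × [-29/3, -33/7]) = ({-1/9} × [-29/3, -33/7]) ∪ ([-29/3, 5/2] × {-3/4, 3/5, 8/5})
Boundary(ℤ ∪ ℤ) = ℤ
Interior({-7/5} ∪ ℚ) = ∅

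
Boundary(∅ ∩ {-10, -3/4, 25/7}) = ∅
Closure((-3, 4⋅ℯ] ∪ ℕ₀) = [-3, 4⋅ℯ] ∪ ℕ₀ ∪ (ℕ₀ \ (-3, 4⋅ℯ))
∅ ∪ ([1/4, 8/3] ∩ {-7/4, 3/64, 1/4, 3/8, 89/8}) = {1/4, 3/8}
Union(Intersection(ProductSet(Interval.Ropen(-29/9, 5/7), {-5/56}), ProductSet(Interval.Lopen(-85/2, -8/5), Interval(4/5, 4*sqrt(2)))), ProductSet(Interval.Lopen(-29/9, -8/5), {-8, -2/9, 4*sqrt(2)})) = ProductSet(Interval.Lopen(-29/9, -8/5), {-8, -2/9, 4*sqrt(2)})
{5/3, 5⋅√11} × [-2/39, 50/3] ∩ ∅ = ∅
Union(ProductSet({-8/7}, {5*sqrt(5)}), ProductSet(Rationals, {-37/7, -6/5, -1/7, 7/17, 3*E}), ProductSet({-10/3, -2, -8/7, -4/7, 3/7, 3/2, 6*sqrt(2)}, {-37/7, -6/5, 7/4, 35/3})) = Union(ProductSet({-8/7}, {5*sqrt(5)}), ProductSet({-10/3, -2, -8/7, -4/7, 3/7, 3/2, 6*sqrt(2)}, {-37/7, -6/5, 7/4, 35/3}), ProductSet(Rationals, {-37/7, -6/5, -1/7, 7/17, 3*E}))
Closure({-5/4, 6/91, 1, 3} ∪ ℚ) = ℝ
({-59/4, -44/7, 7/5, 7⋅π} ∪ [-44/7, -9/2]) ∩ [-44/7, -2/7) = [-44/7, -9/2]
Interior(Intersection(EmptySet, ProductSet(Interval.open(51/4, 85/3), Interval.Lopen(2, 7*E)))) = EmptySet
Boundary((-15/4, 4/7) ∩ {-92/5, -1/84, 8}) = {-1/84}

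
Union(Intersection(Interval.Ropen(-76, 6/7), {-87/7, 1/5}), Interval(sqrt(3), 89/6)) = Union({-87/7, 1/5}, Interval(sqrt(3), 89/6))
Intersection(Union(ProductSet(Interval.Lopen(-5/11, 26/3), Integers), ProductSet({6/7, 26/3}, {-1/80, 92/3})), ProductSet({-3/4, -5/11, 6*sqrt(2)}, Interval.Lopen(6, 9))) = ProductSet({6*sqrt(2)}, Range(7, 10, 1))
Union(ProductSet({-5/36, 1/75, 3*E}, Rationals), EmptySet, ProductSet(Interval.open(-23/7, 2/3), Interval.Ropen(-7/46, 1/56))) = Union(ProductSet({-5/36, 1/75, 3*E}, Rationals), ProductSet(Interval.open(-23/7, 2/3), Interval.Ropen(-7/46, 1/56)))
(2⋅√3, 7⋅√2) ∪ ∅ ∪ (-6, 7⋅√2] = (-6, 7⋅√2]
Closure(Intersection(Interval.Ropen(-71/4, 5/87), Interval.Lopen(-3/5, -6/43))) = Interval(-3/5, -6/43)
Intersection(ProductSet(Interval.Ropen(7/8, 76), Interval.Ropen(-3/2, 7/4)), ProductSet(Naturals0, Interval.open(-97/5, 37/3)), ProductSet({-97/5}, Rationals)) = EmptySet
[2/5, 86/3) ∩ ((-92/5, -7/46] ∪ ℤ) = {1, 2, …, 28}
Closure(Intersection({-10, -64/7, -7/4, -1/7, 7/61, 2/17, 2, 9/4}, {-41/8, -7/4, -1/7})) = {-7/4, -1/7}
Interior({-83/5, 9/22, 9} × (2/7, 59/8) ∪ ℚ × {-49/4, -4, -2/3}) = ∅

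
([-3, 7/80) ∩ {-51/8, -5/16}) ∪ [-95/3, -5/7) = [-95/3, -5/7) ∪ {-5/16}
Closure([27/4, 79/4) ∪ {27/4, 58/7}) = [27/4, 79/4]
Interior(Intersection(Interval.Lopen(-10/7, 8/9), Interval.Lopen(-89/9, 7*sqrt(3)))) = Interval.open(-10/7, 8/9)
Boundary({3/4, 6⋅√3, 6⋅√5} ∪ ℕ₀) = ℕ₀ ∪ {3/4, 6⋅√3, 6⋅√5}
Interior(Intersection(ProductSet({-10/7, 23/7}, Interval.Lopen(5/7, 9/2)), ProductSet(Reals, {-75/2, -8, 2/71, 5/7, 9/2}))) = EmptySet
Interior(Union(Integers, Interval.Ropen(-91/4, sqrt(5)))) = Union(Complement(Integers, Union(Complement(Integers, Interval.open(-91/4, sqrt(5))), {-91/4, sqrt(5)})), Complement(Interval.open(-91/4, sqrt(5)), Complement(Integers, Interval.open(-91/4, sqrt(5)))), Complement(Range(-22, 3, 1), Complement(Integers, Interval.open(-91/4, sqrt(5)))), Complement(Range(-22, 3, 1), Union(Complement(Integers, Interval.open(-91/4, sqrt(5))), {-91/4, sqrt(5)})))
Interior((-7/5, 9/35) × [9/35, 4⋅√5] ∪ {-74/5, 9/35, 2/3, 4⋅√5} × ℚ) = ((-7/5, 9/35) × (9/35, 4⋅√5)) ∪ ({-74/5, 9/35, 2/3, 4⋅√5} × ℚ \ (-∞, ∞))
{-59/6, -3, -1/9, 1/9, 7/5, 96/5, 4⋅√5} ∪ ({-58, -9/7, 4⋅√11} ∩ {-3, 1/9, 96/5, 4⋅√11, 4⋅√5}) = {-59/6, -3, -1/9, 1/9, 7/5, 96/5, 4⋅√11, 4⋅√5}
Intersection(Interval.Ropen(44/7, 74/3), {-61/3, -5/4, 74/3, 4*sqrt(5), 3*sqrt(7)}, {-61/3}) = EmptySet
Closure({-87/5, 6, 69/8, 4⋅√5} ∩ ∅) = ∅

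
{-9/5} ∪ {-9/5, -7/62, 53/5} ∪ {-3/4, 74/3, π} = {-9/5, -3/4, -7/62, 53/5, 74/3, π}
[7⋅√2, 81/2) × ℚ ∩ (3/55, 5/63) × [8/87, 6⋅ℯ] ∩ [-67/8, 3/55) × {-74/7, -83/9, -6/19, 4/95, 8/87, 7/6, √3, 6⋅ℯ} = ∅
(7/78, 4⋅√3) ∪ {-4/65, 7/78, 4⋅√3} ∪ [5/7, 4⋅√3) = {-4/65} ∪ [7/78, 4⋅√3]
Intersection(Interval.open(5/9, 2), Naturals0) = Range(1, 2, 1)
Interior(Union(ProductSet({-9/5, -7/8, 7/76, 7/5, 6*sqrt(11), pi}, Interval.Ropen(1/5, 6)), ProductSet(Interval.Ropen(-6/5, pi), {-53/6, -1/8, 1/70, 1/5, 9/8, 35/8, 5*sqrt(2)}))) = EmptySet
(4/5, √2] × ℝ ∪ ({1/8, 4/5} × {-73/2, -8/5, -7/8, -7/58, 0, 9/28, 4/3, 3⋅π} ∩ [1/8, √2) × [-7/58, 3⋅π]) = ((4/5, √2] × ℝ) ∪ ({1/8, 4/5} × {-7/58, 0, 9/28, 4/3, 3⋅π})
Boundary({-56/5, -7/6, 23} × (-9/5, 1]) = {-56/5, -7/6, 23} × [-9/5, 1]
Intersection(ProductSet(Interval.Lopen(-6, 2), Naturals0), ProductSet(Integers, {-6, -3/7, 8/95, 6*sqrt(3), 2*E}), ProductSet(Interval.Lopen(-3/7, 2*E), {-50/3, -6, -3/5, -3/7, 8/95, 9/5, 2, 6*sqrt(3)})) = EmptySet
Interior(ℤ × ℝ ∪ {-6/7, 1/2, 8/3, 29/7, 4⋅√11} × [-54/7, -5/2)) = ∅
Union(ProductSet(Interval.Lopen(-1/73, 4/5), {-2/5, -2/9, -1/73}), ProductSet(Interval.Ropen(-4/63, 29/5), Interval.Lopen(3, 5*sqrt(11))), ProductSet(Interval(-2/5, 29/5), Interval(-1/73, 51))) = Union(ProductSet(Interval(-2/5, 29/5), Interval(-1/73, 51)), ProductSet(Interval.Lopen(-1/73, 4/5), {-2/5, -2/9, -1/73}))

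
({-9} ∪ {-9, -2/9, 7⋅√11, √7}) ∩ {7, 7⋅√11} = {7⋅√11}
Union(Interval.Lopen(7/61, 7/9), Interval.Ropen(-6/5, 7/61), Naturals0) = Union(Interval.Ropen(-6/5, 7/61), Interval.Lopen(7/61, 7/9), Naturals0)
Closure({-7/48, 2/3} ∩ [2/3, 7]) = {2/3}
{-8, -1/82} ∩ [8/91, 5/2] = ∅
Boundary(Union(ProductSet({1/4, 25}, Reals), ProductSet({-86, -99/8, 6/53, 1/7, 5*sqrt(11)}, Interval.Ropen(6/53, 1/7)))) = Union(ProductSet({1/4, 25}, Reals), ProductSet({-86, -99/8, 6/53, 1/7, 5*sqrt(11)}, Interval(6/53, 1/7)))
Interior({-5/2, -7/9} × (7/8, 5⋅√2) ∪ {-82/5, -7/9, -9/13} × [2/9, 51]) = ∅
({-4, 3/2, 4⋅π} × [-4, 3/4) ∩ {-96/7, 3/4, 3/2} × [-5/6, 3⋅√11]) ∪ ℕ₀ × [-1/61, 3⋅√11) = ({3/2} × [-5/6, 3/4)) ∪ (ℕ₀ × [-1/61, 3⋅√11))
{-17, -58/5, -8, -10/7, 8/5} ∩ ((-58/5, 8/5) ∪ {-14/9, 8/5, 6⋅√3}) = {-8, -10/7, 8/5}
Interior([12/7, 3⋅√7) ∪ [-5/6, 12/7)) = (-5/6, 3⋅√7)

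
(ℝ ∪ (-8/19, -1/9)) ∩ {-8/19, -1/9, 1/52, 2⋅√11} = {-8/19, -1/9, 1/52, 2⋅√11}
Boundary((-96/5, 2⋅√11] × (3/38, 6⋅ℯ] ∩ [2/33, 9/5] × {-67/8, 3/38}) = ∅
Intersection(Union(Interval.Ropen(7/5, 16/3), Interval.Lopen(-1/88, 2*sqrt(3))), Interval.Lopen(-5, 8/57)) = Interval.Lopen(-1/88, 8/57)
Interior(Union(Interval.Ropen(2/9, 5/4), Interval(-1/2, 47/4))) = Interval.open(-1/2, 47/4)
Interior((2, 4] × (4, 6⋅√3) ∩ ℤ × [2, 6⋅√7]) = ∅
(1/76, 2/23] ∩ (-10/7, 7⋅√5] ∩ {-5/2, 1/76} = ∅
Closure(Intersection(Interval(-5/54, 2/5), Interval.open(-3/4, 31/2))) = Interval(-5/54, 2/5)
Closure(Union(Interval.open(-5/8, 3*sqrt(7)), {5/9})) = Interval(-5/8, 3*sqrt(7))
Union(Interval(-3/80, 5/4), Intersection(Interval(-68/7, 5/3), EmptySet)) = Interval(-3/80, 5/4)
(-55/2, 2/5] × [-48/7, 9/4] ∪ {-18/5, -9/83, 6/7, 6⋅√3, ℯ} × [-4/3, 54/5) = ((-55/2, 2/5] × [-48/7, 9/4]) ∪ ({-18/5, -9/83, 6/7, 6⋅√3, ℯ} × [-4/3, 54/5))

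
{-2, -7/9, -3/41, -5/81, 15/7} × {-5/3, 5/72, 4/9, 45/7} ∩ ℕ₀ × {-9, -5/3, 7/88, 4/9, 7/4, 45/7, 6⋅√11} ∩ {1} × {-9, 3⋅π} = ∅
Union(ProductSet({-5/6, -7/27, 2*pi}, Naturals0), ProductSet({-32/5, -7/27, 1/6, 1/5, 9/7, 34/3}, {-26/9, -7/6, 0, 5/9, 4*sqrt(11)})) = Union(ProductSet({-5/6, -7/27, 2*pi}, Naturals0), ProductSet({-32/5, -7/27, 1/6, 1/5, 9/7, 34/3}, {-26/9, -7/6, 0, 5/9, 4*sqrt(11)}))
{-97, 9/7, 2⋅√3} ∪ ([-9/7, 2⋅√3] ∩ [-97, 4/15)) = {-97, 9/7, 2⋅√3} ∪ [-9/7, 4/15)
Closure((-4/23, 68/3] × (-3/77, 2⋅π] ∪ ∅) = ({-4/23, 68/3} × [-3/77, 2⋅π]) ∪ ([-4/23, 68/3] × {-3/77, 2⋅π}) ∪ ((-4/23, 68/3] × (-3/77, 2⋅π])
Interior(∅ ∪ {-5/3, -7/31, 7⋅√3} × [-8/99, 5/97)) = ∅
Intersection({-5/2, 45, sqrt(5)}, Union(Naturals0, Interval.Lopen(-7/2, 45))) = {-5/2, 45, sqrt(5)}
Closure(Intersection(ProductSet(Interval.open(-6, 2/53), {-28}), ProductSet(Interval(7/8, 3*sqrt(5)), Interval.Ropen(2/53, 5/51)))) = EmptySet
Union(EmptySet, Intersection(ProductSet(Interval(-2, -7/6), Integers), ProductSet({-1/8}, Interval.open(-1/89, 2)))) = EmptySet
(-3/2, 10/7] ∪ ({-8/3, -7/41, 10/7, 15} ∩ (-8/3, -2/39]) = (-3/2, 10/7]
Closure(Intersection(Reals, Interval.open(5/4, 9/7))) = Interval(5/4, 9/7)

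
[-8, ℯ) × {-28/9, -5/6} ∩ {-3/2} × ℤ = ∅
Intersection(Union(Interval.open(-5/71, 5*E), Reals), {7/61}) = {7/61}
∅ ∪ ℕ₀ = ℕ₀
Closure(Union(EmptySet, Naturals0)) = Naturals0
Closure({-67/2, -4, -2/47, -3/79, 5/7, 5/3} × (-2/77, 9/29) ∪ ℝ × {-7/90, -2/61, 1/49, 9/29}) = (ℝ × {-7/90, -2/61, 1/49, 9/29}) ∪ ({-67/2, -4, -2/47, -3/79, 5/7, 5/3} × [-2/77, 9/29])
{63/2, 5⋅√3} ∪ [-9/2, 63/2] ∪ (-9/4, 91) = [-9/2, 91)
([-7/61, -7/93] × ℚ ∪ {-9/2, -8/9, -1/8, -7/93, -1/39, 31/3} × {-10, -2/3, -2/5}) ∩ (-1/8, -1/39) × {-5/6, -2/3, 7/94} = [-7/61, -7/93] × {-5/6, -2/3, 7/94}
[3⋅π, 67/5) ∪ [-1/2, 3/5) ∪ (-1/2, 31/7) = [-1/2, 31/7) ∪ [3⋅π, 67/5)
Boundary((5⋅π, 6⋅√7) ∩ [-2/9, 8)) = ∅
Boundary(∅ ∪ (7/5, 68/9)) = {7/5, 68/9}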